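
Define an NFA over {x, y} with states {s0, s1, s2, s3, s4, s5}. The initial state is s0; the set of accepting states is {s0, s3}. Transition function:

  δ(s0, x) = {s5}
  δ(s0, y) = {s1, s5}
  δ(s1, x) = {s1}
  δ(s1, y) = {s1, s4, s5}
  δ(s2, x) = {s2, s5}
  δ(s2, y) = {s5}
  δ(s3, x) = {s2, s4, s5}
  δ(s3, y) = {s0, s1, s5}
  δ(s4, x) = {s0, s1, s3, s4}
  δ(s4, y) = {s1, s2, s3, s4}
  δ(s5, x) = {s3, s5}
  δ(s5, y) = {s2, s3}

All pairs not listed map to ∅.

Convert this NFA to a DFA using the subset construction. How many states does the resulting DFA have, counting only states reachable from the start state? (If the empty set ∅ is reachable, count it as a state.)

Start state of the DFA: {s0}.
{s0} --x--> {s5}  [new]
{s0} --y--> {s1, s5}  [new]
{s5} --x--> {s3, s5}  [new]
{s5} --y--> {s2, s3}  [new]
{s1, s5} --x--> {s1, s3, s5}  [new]
{s1, s5} --y--> {s1, s2, s3, s4, s5}  [new]
{s3, s5} --x--> {s2, s3, s4, s5}  [new]
{s3, s5} --y--> {s0, s1, s2, s3, s5}  [new]
{s2, s3} --x--> {s2, s4, s5}  [new]
{s2, s3} --y--> {s0, s1, s5}  [new]
{s1, s3, s5} --x--> {s1, s2, s3, s4, s5}  [seen]
{s1, s3, s5} --y--> {s0, s1, s2, s3, s4, s5}  [new]
{s1, s2, s3, s4, s5} --x--> {s0, s1, s2, s3, s4, s5}  [seen]
{s1, s2, s3, s4, s5} --y--> {s0, s1, s2, s3, s4, s5}  [seen]
{s2, s3, s4, s5} --x--> {s0, s1, s2, s3, s4, s5}  [seen]
{s2, s3, s4, s5} --y--> {s0, s1, s2, s3, s4, s5}  [seen]
{s0, s1, s2, s3, s5} --x--> {s1, s2, s3, s4, s5}  [seen]
{s0, s1, s2, s3, s5} --y--> {s0, s1, s2, s3, s4, s5}  [seen]
{s2, s4, s5} --x--> {s0, s1, s2, s3, s4, s5}  [seen]
{s2, s4, s5} --y--> {s1, s2, s3, s4, s5}  [seen]
{s0, s1, s5} --x--> {s1, s3, s5}  [seen]
{s0, s1, s5} --y--> {s1, s2, s3, s4, s5}  [seen]
{s0, s1, s2, s3, s4, s5} --x--> {s0, s1, s2, s3, s4, s5}  [seen]
{s0, s1, s2, s3, s4, s5} --y--> {s0, s1, s2, s3, s4, s5}  [seen]
Reachable DFA states: {s0}, {s5}, {s1, s5}, {s3, s5}, {s2, s3}, {s1, s3, s5}, {s1, s2, s3, s4, s5}, {s2, s3, s4, s5}, {s0, s1, s2, s3, s5}, {s2, s4, s5}, {s0, s1, s5}, {s0, s1, s2, s3, s4, s5}.

12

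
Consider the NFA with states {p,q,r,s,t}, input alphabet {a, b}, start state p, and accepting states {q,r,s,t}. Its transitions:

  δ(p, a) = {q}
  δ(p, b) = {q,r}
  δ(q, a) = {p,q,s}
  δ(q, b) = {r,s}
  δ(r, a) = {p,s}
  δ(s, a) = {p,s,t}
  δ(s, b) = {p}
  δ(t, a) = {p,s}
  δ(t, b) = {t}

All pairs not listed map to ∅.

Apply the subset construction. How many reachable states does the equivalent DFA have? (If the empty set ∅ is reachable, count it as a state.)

Start state of the DFA: {p}.
{p} --a--> {q}  [new]
{p} --b--> {q,r}  [new]
{q} --a--> {p,q,s}  [new]
{q} --b--> {r,s}  [new]
{q,r} --a--> {p,q,s}  [seen]
{q,r} --b--> {r,s}  [seen]
{p,q,s} --a--> {p,q,s,t}  [new]
{p,q,s} --b--> {p,q,r,s}  [new]
{r,s} --a--> {p,s,t}  [new]
{r,s} --b--> {p}  [seen]
{p,q,s,t} --a--> {p,q,s,t}  [seen]
{p,q,s,t} --b--> {p,q,r,s,t}  [new]
{p,q,r,s} --a--> {p,q,s,t}  [seen]
{p,q,r,s} --b--> {p,q,r,s}  [seen]
{p,s,t} --a--> {p,q,s,t}  [seen]
{p,s,t} --b--> {p,q,r,t}  [new]
{p,q,r,s,t} --a--> {p,q,s,t}  [seen]
{p,q,r,s,t} --b--> {p,q,r,s,t}  [seen]
{p,q,r,t} --a--> {p,q,s}  [seen]
{p,q,r,t} --b--> {q,r,s,t}  [new]
{q,r,s,t} --a--> {p,q,s,t}  [seen]
{q,r,s,t} --b--> {p,r,s,t}  [new]
{p,r,s,t} --a--> {p,q,s,t}  [seen]
{p,r,s,t} --b--> {p,q,r,t}  [seen]
Reachable DFA states: {p}, {q}, {q,r}, {p,q,s}, {r,s}, {p,q,s,t}, {p,q,r,s}, {p,s,t}, {p,q,r,s,t}, {p,q,r,t}, {q,r,s,t}, {p,r,s,t}.

12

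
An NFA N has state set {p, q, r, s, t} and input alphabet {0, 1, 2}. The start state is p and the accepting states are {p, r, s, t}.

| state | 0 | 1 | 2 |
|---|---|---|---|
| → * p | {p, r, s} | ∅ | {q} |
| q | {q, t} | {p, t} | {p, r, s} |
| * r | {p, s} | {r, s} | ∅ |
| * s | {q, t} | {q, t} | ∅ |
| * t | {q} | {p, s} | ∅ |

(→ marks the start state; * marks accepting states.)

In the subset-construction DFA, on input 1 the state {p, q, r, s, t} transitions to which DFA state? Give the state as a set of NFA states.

{p, q, r, s, t}

δ(p,1) = ∅; δ(q,1) = {p, t}; δ(r,1) = {r, s}; δ(s,1) = {q, t}; δ(t,1) = {p, s}.
Union: {p, q, r, s, t}.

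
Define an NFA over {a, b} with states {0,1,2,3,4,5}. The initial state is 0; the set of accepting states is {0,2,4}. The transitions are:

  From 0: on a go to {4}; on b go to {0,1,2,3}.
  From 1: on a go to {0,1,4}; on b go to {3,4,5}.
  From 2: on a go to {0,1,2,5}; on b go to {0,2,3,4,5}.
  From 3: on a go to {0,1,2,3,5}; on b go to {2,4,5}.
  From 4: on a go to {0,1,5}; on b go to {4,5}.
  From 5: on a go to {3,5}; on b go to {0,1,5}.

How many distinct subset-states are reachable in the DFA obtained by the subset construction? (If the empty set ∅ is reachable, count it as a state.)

9

Start state of the DFA: {0}.
{0} --a--> {4}  [new]
{0} --b--> {0,1,2,3}  [new]
{4} --a--> {0,1,5}  [new]
{4} --b--> {4,5}  [new]
{0,1,2,3} --a--> {0,1,2,3,4,5}  [new]
{0,1,2,3} --b--> {0,1,2,3,4,5}  [seen]
{0,1,5} --a--> {0,1,3,4,5}  [new]
{0,1,5} --b--> {0,1,2,3,4,5}  [seen]
{4,5} --a--> {0,1,3,5}  [new]
{4,5} --b--> {0,1,4,5}  [new]
{0,1,2,3,4,5} --a--> {0,1,2,3,4,5}  [seen]
{0,1,2,3,4,5} --b--> {0,1,2,3,4,5}  [seen]
{0,1,3,4,5} --a--> {0,1,2,3,4,5}  [seen]
{0,1,3,4,5} --b--> {0,1,2,3,4,5}  [seen]
{0,1,3,5} --a--> {0,1,2,3,4,5}  [seen]
{0,1,3,5} --b--> {0,1,2,3,4,5}  [seen]
{0,1,4,5} --a--> {0,1,3,4,5}  [seen]
{0,1,4,5} --b--> {0,1,2,3,4,5}  [seen]
Reachable DFA states: {0}, {4}, {0,1,2,3}, {0,1,5}, {4,5}, {0,1,2,3,4,5}, {0,1,3,4,5}, {0,1,3,5}, {0,1,4,5}.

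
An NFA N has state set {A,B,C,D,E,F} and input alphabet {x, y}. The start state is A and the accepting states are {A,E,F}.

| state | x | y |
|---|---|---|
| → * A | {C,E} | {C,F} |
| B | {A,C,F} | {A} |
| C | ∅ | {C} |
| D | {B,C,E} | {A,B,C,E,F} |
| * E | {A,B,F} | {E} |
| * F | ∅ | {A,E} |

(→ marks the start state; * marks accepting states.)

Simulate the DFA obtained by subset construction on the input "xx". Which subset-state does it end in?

{A,B,F}

Start: {A}.
δ(A,x) = {C,E}.
Union: {C,E}.
After x: {C,E}.
δ(C,x) = ∅; δ(E,x) = {A,B,F}.
Union: {A,B,F}.
After x: {A,B,F}.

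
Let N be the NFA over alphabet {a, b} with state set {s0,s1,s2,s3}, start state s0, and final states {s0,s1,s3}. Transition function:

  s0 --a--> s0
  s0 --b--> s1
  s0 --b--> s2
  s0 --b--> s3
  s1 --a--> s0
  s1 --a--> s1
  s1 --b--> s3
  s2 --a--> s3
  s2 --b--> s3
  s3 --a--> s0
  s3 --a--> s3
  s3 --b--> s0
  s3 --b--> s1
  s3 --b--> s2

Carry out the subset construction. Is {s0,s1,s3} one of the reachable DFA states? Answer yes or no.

yes

Start state of the DFA: {s0}.
{s0} --a--> {s0}  [seen]
{s0} --b--> {s1,s2,s3}  [new]
{s1,s2,s3} --a--> {s0,s1,s3}  [new]
{s1,s2,s3} --b--> {s0,s1,s2,s3}  [new]
{s0,s1,s3} --a--> {s0,s1,s3}  [seen]
{s0,s1,s3} --b--> {s0,s1,s2,s3}  [seen]
{s0,s1,s2,s3} --a--> {s0,s1,s3}  [seen]
{s0,s1,s2,s3} --b--> {s0,s1,s2,s3}  [seen]
Reachable DFA states: {s0}, {s1,s2,s3}, {s0,s1,s3}, {s0,s1,s2,s3}.
{s0,s1,s3} is among them.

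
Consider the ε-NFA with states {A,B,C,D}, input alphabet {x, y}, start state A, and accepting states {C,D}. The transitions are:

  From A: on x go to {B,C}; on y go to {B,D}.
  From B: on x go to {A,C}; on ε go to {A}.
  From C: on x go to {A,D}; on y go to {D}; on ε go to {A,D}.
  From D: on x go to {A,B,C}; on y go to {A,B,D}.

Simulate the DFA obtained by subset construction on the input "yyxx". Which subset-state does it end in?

{A,B,C,D}

Start: {A}.
δ(A,y) = {B,D}.
Union: {B,D}.
ε-closure gives {A,B,D}.
After y: {A,B,D}.
δ(A,y) = {B,D}; δ(B,y) = ∅; δ(D,y) = {A,B,D}.
Union: {A,B,D}.
After y: {A,B,D}.
δ(A,x) = {B,C}; δ(B,x) = {A,C}; δ(D,x) = {A,B,C}.
Union: {A,B,C}.
ε-closure gives {A,B,C,D}.
After x: {A,B,C,D}.
δ(A,x) = {B,C}; δ(B,x) = {A,C}; δ(C,x) = {A,D}; δ(D,x) = {A,B,C}.
Union: {A,B,C,D}.
After x: {A,B,C,D}.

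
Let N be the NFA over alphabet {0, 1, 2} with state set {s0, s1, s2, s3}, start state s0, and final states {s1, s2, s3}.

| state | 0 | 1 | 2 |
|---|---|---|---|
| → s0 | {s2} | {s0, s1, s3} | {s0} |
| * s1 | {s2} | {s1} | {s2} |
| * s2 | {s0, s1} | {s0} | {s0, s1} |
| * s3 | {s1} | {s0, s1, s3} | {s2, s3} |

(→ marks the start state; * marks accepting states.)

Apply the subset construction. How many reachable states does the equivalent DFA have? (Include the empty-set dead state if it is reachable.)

Start state of the DFA: {s0}.
{s0} --0--> {s2}  [new]
{s0} --1--> {s0, s1, s3}  [new]
{s0} --2--> {s0}  [seen]
{s2} --0--> {s0, s1}  [new]
{s2} --1--> {s0}  [seen]
{s2} --2--> {s0, s1}  [seen]
{s0, s1, s3} --0--> {s1, s2}  [new]
{s0, s1, s3} --1--> {s0, s1, s3}  [seen]
{s0, s1, s3} --2--> {s0, s2, s3}  [new]
{s0, s1} --0--> {s2}  [seen]
{s0, s1} --1--> {s0, s1, s3}  [seen]
{s0, s1} --2--> {s0, s2}  [new]
{s1, s2} --0--> {s0, s1, s2}  [new]
{s1, s2} --1--> {s0, s1}  [seen]
{s1, s2} --2--> {s0, s1, s2}  [seen]
{s0, s2, s3} --0--> {s0, s1, s2}  [seen]
{s0, s2, s3} --1--> {s0, s1, s3}  [seen]
{s0, s2, s3} --2--> {s0, s1, s2, s3}  [new]
{s0, s2} --0--> {s0, s1, s2}  [seen]
{s0, s2} --1--> {s0, s1, s3}  [seen]
{s0, s2} --2--> {s0, s1}  [seen]
{s0, s1, s2} --0--> {s0, s1, s2}  [seen]
{s0, s1, s2} --1--> {s0, s1, s3}  [seen]
{s0, s1, s2} --2--> {s0, s1, s2}  [seen]
{s0, s1, s2, s3} --0--> {s0, s1, s2}  [seen]
{s0, s1, s2, s3} --1--> {s0, s1, s3}  [seen]
{s0, s1, s2, s3} --2--> {s0, s1, s2, s3}  [seen]
Reachable DFA states: {s0}, {s2}, {s0, s1, s3}, {s0, s1}, {s1, s2}, {s0, s2, s3}, {s0, s2}, {s0, s1, s2}, {s0, s1, s2, s3}.

9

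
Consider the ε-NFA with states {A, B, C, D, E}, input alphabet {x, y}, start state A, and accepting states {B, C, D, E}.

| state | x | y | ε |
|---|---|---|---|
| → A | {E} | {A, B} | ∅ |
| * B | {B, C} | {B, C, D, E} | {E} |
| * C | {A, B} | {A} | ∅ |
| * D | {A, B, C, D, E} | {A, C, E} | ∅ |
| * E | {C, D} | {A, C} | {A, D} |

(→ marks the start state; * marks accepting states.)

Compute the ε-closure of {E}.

Begin with {E}.
E →ε {A, D}; add A, D.
ε-closure = {A, D, E}.

{A, D, E}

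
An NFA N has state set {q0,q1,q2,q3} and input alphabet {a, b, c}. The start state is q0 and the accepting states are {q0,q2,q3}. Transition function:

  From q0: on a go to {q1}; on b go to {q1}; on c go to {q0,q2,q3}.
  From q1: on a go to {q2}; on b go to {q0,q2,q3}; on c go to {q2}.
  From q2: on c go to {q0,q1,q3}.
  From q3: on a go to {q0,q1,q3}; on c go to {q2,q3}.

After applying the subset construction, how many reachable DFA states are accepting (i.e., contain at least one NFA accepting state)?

5

Start state of the DFA: {q0}.
{q0} --a--> {q1}  [new]
{q0} --b--> {q1}  [seen]
{q0} --c--> {q0,q2,q3}  [new]
{q1} --a--> {q2}  [new]
{q1} --b--> {q0,q2,q3}  [seen]
{q1} --c--> {q2}  [seen]
{q0,q2,q3} --a--> {q0,q1,q3}  [new]
{q0,q2,q3} --b--> {q1}  [seen]
{q0,q2,q3} --c--> {q0,q1,q2,q3}  [new]
{q2} --a--> ∅  [new]
{q2} --b--> ∅  [seen]
{q2} --c--> {q0,q1,q3}  [seen]
{q0,q1,q3} --a--> {q0,q1,q2,q3}  [seen]
{q0,q1,q3} --b--> {q0,q1,q2,q3}  [seen]
{q0,q1,q3} --c--> {q0,q2,q3}  [seen]
{q0,q1,q2,q3} --a--> {q0,q1,q2,q3}  [seen]
{q0,q1,q2,q3} --b--> {q0,q1,q2,q3}  [seen]
{q0,q1,q2,q3} --c--> {q0,q1,q2,q3}  [seen]
∅ --a--> ∅  [seen]
∅ --b--> ∅  [seen]
∅ --c--> ∅  [seen]
Reachable DFA states: {q0}, {q1}, {q0,q2,q3}, {q2}, {q0,q1,q3}, {q0,q1,q2,q3}, ∅.
Accepting DFA states (contain an NFA accepting state): {q0}, {q0,q2,q3}, {q2}, {q0,q1,q3}, {q0,q1,q2,q3}.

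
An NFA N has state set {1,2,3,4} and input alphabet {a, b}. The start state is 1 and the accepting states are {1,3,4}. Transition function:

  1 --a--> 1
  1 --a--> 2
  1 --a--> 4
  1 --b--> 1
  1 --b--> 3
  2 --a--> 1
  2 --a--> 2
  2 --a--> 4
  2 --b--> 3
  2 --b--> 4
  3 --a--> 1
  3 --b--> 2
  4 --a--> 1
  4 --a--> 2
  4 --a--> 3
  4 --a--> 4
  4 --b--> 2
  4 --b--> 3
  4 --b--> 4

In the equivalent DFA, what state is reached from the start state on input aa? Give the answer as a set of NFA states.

{1,2,3,4}

Start: {1}.
δ(1,a) = {1,2,4}.
Union: {1,2,4}.
After a: {1,2,4}.
δ(1,a) = {1,2,4}; δ(2,a) = {1,2,4}; δ(4,a) = {1,2,3,4}.
Union: {1,2,3,4}.
After a: {1,2,3,4}.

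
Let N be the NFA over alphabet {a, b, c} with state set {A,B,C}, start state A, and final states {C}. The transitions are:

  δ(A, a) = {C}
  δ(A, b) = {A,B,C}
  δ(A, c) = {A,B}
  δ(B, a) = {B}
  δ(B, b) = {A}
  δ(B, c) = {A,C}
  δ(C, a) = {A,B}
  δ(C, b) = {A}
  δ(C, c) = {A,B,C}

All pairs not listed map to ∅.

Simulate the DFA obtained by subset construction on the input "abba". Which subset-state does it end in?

{A,B,C}

Start: {A}.
δ(A,a) = {C}.
Union: {C}.
After a: {C}.
δ(C,b) = {A}.
Union: {A}.
After b: {A}.
δ(A,b) = {A,B,C}.
Union: {A,B,C}.
After b: {A,B,C}.
δ(A,a) = {C}; δ(B,a) = {B}; δ(C,a) = {A,B}.
Union: {A,B,C}.
After a: {A,B,C}.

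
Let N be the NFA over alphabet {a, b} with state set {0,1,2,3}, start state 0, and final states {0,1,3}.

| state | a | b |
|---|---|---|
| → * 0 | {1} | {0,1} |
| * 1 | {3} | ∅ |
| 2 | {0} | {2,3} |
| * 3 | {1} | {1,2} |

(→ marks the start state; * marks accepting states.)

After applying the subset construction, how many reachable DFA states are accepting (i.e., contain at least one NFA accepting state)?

Start state of the DFA: {0}.
{0} --a--> {1}  [new]
{0} --b--> {0,1}  [new]
{1} --a--> {3}  [new]
{1} --b--> ∅  [new]
{0,1} --a--> {1,3}  [new]
{0,1} --b--> {0,1}  [seen]
{3} --a--> {1}  [seen]
{3} --b--> {1,2}  [new]
∅ --a--> ∅  [seen]
∅ --b--> ∅  [seen]
{1,3} --a--> {1,3}  [seen]
{1,3} --b--> {1,2}  [seen]
{1,2} --a--> {0,3}  [new]
{1,2} --b--> {2,3}  [new]
{0,3} --a--> {1}  [seen]
{0,3} --b--> {0,1,2}  [new]
{2,3} --a--> {0,1}  [seen]
{2,3} --b--> {1,2,3}  [new]
{0,1,2} --a--> {0,1,3}  [new]
{0,1,2} --b--> {0,1,2,3}  [new]
{1,2,3} --a--> {0,1,3}  [seen]
{1,2,3} --b--> {1,2,3}  [seen]
{0,1,3} --a--> {1,3}  [seen]
{0,1,3} --b--> {0,1,2}  [seen]
{0,1,2,3} --a--> {0,1,3}  [seen]
{0,1,2,3} --b--> {0,1,2,3}  [seen]
Reachable DFA states: {0}, {1}, {0,1}, {3}, ∅, {1,3}, {1,2}, {0,3}, {2,3}, {0,1,2}, {1,2,3}, {0,1,3}, {0,1,2,3}.
Accepting DFA states (contain an NFA accepting state): {0}, {1}, {0,1}, {3}, {1,3}, {1,2}, {0,3}, {2,3}, {0,1,2}, {1,2,3}, {0,1,3}, {0,1,2,3}.

12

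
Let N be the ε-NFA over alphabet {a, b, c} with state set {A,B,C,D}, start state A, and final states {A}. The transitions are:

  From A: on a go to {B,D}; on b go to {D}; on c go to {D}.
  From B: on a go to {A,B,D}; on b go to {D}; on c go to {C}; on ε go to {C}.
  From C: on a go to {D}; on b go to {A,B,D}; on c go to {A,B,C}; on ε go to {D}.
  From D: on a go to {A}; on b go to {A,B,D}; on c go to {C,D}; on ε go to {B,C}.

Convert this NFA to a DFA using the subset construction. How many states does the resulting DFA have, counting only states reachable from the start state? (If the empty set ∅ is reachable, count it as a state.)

Start state of the DFA: {A} (ε-closure of the NFA start).
{A} --a--> {B,C,D}  [new]
{A} --b--> {B,C,D}  [seen]
{A} --c--> {B,C,D}  [seen]
{B,C,D} --a--> {A,B,C,D}  [new]
{B,C,D} --b--> {A,B,C,D}  [seen]
{B,C,D} --c--> {A,B,C,D}  [seen]
{A,B,C,D} --a--> {A,B,C,D}  [seen]
{A,B,C,D} --b--> {A,B,C,D}  [seen]
{A,B,C,D} --c--> {A,B,C,D}  [seen]
Reachable DFA states: {A}, {B,C,D}, {A,B,C,D}.

3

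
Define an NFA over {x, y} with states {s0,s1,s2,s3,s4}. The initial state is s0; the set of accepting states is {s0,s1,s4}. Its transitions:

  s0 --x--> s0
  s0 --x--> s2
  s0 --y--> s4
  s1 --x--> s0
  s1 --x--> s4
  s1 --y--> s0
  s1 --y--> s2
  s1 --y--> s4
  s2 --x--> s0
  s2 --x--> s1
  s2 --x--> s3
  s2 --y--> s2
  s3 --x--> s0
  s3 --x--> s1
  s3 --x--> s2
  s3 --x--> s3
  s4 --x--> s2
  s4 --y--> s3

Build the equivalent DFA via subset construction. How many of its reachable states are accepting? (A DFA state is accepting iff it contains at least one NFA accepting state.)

10

Start state of the DFA: {s0}.
{s0} --x--> {s0,s2}  [new]
{s0} --y--> {s4}  [new]
{s0,s2} --x--> {s0,s1,s2,s3}  [new]
{s0,s2} --y--> {s2,s4}  [new]
{s4} --x--> {s2}  [new]
{s4} --y--> {s3}  [new]
{s0,s1,s2,s3} --x--> {s0,s1,s2,s3,s4}  [new]
{s0,s1,s2,s3} --y--> {s0,s2,s4}  [new]
{s2,s4} --x--> {s0,s1,s2,s3}  [seen]
{s2,s4} --y--> {s2,s3}  [new]
{s2} --x--> {s0,s1,s3}  [new]
{s2} --y--> {s2}  [seen]
{s3} --x--> {s0,s1,s2,s3}  [seen]
{s3} --y--> ∅  [new]
{s0,s1,s2,s3,s4} --x--> {s0,s1,s2,s3,s4}  [seen]
{s0,s1,s2,s3,s4} --y--> {s0,s2,s3,s4}  [new]
{s0,s2,s4} --x--> {s0,s1,s2,s3}  [seen]
{s0,s2,s4} --y--> {s2,s3,s4}  [new]
{s2,s3} --x--> {s0,s1,s2,s3}  [seen]
{s2,s3} --y--> {s2}  [seen]
{s0,s1,s3} --x--> {s0,s1,s2,s3,s4}  [seen]
{s0,s1,s3} --y--> {s0,s2,s4}  [seen]
∅ --x--> ∅  [seen]
∅ --y--> ∅  [seen]
{s0,s2,s3,s4} --x--> {s0,s1,s2,s3}  [seen]
{s0,s2,s3,s4} --y--> {s2,s3,s4}  [seen]
{s2,s3,s4} --x--> {s0,s1,s2,s3}  [seen]
{s2,s3,s4} --y--> {s2,s3}  [seen]
Reachable DFA states: {s0}, {s0,s2}, {s4}, {s0,s1,s2,s3}, {s2,s4}, {s2}, {s3}, {s0,s1,s2,s3,s4}, {s0,s2,s4}, {s2,s3}, {s0,s1,s3}, ∅, {s0,s2,s3,s4}, {s2,s3,s4}.
Accepting DFA states (contain an NFA accepting state): {s0}, {s0,s2}, {s4}, {s0,s1,s2,s3}, {s2,s4}, {s0,s1,s2,s3,s4}, {s0,s2,s4}, {s0,s1,s3}, {s0,s2,s3,s4}, {s2,s3,s4}.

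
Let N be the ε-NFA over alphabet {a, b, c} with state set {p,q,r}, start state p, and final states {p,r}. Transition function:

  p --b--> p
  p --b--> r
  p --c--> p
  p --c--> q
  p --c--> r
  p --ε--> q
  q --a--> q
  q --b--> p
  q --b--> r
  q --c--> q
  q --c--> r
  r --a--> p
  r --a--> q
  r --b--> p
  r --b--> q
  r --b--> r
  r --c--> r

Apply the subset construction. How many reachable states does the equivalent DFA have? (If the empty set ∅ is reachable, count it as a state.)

Start state of the DFA: {p,q} (ε-closure of the NFA start).
{p,q} --a--> {q}  [new]
{p,q} --b--> {p,q,r}  [new]
{p,q} --c--> {p,q,r}  [seen]
{q} --a--> {q}  [seen]
{q} --b--> {p,q,r}  [seen]
{q} --c--> {q,r}  [new]
{p,q,r} --a--> {p,q}  [seen]
{p,q,r} --b--> {p,q,r}  [seen]
{p,q,r} --c--> {p,q,r}  [seen]
{q,r} --a--> {p,q}  [seen]
{q,r} --b--> {p,q,r}  [seen]
{q,r} --c--> {q,r}  [seen]
Reachable DFA states: {p,q}, {q}, {p,q,r}, {q,r}.

4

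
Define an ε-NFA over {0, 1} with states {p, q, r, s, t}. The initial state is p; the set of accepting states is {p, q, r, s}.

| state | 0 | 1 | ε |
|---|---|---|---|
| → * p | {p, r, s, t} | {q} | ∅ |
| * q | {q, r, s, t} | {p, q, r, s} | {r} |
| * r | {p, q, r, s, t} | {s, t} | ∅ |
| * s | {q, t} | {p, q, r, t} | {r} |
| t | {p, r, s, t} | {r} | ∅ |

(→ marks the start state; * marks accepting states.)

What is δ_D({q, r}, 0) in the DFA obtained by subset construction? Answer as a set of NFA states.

{p, q, r, s, t}

δ(q,0) = {q, r, s, t}; δ(r,0) = {p, q, r, s, t}.
Union: {p, q, r, s, t}.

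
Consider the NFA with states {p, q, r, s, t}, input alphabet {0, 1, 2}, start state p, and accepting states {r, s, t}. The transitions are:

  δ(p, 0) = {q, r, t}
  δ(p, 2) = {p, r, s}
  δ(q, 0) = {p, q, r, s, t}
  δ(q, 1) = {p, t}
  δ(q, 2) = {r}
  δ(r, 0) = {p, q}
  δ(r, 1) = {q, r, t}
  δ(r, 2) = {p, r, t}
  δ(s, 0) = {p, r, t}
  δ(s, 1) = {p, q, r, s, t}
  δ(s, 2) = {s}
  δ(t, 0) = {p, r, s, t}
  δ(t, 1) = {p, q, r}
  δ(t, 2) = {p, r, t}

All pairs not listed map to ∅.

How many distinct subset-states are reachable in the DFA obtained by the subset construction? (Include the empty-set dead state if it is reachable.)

8

Start state of the DFA: {p}.
{p} --0--> {q, r, t}  [new]
{p} --1--> ∅  [new]
{p} --2--> {p, r, s}  [new]
{q, r, t} --0--> {p, q, r, s, t}  [new]
{q, r, t} --1--> {p, q, r, t}  [new]
{q, r, t} --2--> {p, r, t}  [new]
∅ --0--> ∅  [seen]
∅ --1--> ∅  [seen]
∅ --2--> ∅  [seen]
{p, r, s} --0--> {p, q, r, t}  [seen]
{p, r, s} --1--> {p, q, r, s, t}  [seen]
{p, r, s} --2--> {p, r, s, t}  [new]
{p, q, r, s, t} --0--> {p, q, r, s, t}  [seen]
{p, q, r, s, t} --1--> {p, q, r, s, t}  [seen]
{p, q, r, s, t} --2--> {p, r, s, t}  [seen]
{p, q, r, t} --0--> {p, q, r, s, t}  [seen]
{p, q, r, t} --1--> {p, q, r, t}  [seen]
{p, q, r, t} --2--> {p, r, s, t}  [seen]
{p, r, t} --0--> {p, q, r, s, t}  [seen]
{p, r, t} --1--> {p, q, r, t}  [seen]
{p, r, t} --2--> {p, r, s, t}  [seen]
{p, r, s, t} --0--> {p, q, r, s, t}  [seen]
{p, r, s, t} --1--> {p, q, r, s, t}  [seen]
{p, r, s, t} --2--> {p, r, s, t}  [seen]
Reachable DFA states: {p}, {q, r, t}, ∅, {p, r, s}, {p, q, r, s, t}, {p, q, r, t}, {p, r, t}, {p, r, s, t}.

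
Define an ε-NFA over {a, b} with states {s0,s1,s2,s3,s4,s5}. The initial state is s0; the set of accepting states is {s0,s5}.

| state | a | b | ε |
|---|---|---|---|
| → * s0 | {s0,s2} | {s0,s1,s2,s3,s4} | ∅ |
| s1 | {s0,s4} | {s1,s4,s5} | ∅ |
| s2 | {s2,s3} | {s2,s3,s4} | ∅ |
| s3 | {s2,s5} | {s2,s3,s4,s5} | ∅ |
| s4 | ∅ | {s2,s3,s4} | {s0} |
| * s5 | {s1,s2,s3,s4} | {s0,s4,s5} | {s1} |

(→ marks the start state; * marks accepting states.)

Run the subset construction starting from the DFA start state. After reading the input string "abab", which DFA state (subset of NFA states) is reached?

{s0,s1,s2,s3,s4,s5}

Start: {s0}.
δ(s0,a) = {s0,s2}.
Union: {s0,s2}.
After a: {s0,s2}.
δ(s0,b) = {s0,s1,s2,s3,s4}; δ(s2,b) = {s2,s3,s4}.
Union: {s0,s1,s2,s3,s4}.
After b: {s0,s1,s2,s3,s4}.
δ(s0,a) = {s0,s2}; δ(s1,a) = {s0,s4}; δ(s2,a) = {s2,s3}; δ(s3,a) = {s2,s5}; δ(s4,a) = ∅.
Union: {s0,s2,s3,s4,s5}.
ε-closure gives {s0,s1,s2,s3,s4,s5}.
After a: {s0,s1,s2,s3,s4,s5}.
δ(s0,b) = {s0,s1,s2,s3,s4}; δ(s1,b) = {s1,s4,s5}; δ(s2,b) = {s2,s3,s4}; δ(s3,b) = {s2,s3,s4,s5}; δ(s4,b) = {s2,s3,s4}; δ(s5,b) = {s0,s4,s5}.
Union: {s0,s1,s2,s3,s4,s5}.
After b: {s0,s1,s2,s3,s4,s5}.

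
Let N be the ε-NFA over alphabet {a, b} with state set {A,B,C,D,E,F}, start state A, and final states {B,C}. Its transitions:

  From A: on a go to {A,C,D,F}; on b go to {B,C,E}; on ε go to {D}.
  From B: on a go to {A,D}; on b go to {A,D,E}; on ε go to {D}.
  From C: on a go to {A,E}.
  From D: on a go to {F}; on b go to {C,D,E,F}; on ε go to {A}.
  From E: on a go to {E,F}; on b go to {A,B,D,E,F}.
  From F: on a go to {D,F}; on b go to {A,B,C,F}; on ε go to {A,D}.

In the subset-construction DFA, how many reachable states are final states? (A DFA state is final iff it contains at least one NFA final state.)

Start state of the DFA: {A,D} (ε-closure of the NFA start).
{A,D} --a--> {A,C,D,F}  [new]
{A,D} --b--> {A,B,C,D,E,F}  [new]
{A,C,D,F} --a--> {A,C,D,E,F}  [new]
{A,C,D,F} --b--> {A,B,C,D,E,F}  [seen]
{A,B,C,D,E,F} --a--> {A,C,D,E,F}  [seen]
{A,B,C,D,E,F} --b--> {A,B,C,D,E,F}  [seen]
{A,C,D,E,F} --a--> {A,C,D,E,F}  [seen]
{A,C,D,E,F} --b--> {A,B,C,D,E,F}  [seen]
Reachable DFA states: {A,D}, {A,C,D,F}, {A,B,C,D,E,F}, {A,C,D,E,F}.
Accepting DFA states (contain an NFA accepting state): {A,C,D,F}, {A,B,C,D,E,F}, {A,C,D,E,F}.

3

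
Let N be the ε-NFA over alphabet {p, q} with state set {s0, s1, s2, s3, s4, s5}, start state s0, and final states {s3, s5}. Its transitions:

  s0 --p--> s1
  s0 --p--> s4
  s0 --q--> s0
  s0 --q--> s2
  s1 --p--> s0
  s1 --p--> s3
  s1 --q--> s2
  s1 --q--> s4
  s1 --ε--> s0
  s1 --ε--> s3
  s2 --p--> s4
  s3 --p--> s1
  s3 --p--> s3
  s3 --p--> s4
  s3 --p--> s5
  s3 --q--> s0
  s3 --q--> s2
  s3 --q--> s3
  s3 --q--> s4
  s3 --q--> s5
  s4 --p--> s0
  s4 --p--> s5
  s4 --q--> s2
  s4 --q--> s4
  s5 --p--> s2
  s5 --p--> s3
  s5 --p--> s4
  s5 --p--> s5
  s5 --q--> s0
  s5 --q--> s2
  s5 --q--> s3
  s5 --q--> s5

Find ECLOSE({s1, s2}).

{s0, s1, s2, s3}

Begin with {s1, s2}.
s1 →ε {s0, s3}; add s0, s3.
ε-closure = {s0, s1, s2, s3}.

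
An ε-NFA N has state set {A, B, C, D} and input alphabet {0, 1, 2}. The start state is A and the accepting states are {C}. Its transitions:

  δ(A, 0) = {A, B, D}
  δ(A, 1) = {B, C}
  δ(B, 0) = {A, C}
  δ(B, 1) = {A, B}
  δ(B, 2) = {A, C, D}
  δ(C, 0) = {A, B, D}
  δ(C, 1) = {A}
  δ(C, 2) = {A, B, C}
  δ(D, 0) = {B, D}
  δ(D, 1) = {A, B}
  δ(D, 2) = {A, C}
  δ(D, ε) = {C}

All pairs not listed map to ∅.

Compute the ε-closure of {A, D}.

Begin with {A, D}.
D →ε {C}; add C.
ε-closure = {A, C, D}.

{A, C, D}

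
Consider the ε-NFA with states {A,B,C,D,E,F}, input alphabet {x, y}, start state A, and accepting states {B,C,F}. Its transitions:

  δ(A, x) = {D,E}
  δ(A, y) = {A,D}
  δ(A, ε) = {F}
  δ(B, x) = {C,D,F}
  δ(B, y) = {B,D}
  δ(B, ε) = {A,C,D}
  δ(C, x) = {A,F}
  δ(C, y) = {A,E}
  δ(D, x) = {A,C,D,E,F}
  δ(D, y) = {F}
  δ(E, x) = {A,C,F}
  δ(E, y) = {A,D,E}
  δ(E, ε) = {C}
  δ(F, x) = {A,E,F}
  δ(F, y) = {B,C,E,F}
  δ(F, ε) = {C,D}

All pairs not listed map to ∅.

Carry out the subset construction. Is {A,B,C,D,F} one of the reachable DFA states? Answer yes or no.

Start state of the DFA: {A,C,D,F} (ε-closure of the NFA start).
{A,C,D,F} --x--> {A,C,D,E,F}  [new]
{A,C,D,F} --y--> {A,B,C,D,E,F}  [new]
{A,C,D,E,F} --x--> {A,C,D,E,F}  [seen]
{A,C,D,E,F} --y--> {A,B,C,D,E,F}  [seen]
{A,B,C,D,E,F} --x--> {A,C,D,E,F}  [seen]
{A,B,C,D,E,F} --y--> {A,B,C,D,E,F}  [seen]
Reachable DFA states: {A,C,D,F}, {A,C,D,E,F}, {A,B,C,D,E,F}.
{A,B,C,D,F} is not among them.

no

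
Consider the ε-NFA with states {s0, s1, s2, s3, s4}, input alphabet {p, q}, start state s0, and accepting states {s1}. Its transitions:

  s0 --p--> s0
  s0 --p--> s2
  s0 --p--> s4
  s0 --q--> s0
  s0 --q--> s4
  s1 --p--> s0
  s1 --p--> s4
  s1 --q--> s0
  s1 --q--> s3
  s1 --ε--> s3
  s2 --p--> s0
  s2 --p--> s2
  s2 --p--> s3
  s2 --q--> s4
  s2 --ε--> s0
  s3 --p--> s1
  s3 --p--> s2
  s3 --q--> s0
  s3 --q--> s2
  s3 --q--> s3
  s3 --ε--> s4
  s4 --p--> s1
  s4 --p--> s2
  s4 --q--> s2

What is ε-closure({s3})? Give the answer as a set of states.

{s3, s4}

Begin with {s3}.
s3 →ε {s4}; add s4.
ε-closure = {s3, s4}.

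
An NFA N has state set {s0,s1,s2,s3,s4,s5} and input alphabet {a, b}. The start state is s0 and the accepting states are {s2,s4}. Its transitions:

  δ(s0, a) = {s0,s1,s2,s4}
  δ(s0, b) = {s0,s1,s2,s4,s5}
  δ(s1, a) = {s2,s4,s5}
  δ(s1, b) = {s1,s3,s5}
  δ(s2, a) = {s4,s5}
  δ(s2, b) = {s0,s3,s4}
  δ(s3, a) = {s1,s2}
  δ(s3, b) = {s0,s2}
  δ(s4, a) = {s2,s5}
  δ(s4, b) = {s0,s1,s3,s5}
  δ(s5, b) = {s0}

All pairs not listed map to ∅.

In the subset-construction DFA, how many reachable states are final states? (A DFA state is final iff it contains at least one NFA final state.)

3

Start state of the DFA: {s0}.
{s0} --a--> {s0,s1,s2,s4}  [new]
{s0} --b--> {s0,s1,s2,s4,s5}  [new]
{s0,s1,s2,s4} --a--> {s0,s1,s2,s4,s5}  [seen]
{s0,s1,s2,s4} --b--> {s0,s1,s2,s3,s4,s5}  [new]
{s0,s1,s2,s4,s5} --a--> {s0,s1,s2,s4,s5}  [seen]
{s0,s1,s2,s4,s5} --b--> {s0,s1,s2,s3,s4,s5}  [seen]
{s0,s1,s2,s3,s4,s5} --a--> {s0,s1,s2,s4,s5}  [seen]
{s0,s1,s2,s3,s4,s5} --b--> {s0,s1,s2,s3,s4,s5}  [seen]
Reachable DFA states: {s0}, {s0,s1,s2,s4}, {s0,s1,s2,s4,s5}, {s0,s1,s2,s3,s4,s5}.
Accepting DFA states (contain an NFA accepting state): {s0,s1,s2,s4}, {s0,s1,s2,s4,s5}, {s0,s1,s2,s3,s4,s5}.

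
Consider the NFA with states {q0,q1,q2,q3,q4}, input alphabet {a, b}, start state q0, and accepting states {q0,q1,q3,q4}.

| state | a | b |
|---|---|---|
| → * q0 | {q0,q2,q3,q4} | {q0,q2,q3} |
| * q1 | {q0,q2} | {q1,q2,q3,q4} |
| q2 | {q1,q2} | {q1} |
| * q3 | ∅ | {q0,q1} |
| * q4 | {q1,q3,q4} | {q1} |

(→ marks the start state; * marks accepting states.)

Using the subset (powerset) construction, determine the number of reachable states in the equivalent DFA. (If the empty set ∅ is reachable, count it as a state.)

Start state of the DFA: {q0}.
{q0} --a--> {q0,q2,q3,q4}  [new]
{q0} --b--> {q0,q2,q3}  [new]
{q0,q2,q3,q4} --a--> {q0,q1,q2,q3,q4}  [new]
{q0,q2,q3,q4} --b--> {q0,q1,q2,q3}  [new]
{q0,q2,q3} --a--> {q0,q1,q2,q3,q4}  [seen]
{q0,q2,q3} --b--> {q0,q1,q2,q3}  [seen]
{q0,q1,q2,q3,q4} --a--> {q0,q1,q2,q3,q4}  [seen]
{q0,q1,q2,q3,q4} --b--> {q0,q1,q2,q3,q4}  [seen]
{q0,q1,q2,q3} --a--> {q0,q1,q2,q3,q4}  [seen]
{q0,q1,q2,q3} --b--> {q0,q1,q2,q3,q4}  [seen]
Reachable DFA states: {q0}, {q0,q2,q3,q4}, {q0,q2,q3}, {q0,q1,q2,q3,q4}, {q0,q1,q2,q3}.

5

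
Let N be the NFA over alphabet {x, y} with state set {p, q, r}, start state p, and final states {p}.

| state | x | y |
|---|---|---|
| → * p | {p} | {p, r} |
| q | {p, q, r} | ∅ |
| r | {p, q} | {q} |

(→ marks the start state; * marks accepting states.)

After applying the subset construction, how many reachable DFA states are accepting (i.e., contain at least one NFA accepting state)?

4

Start state of the DFA: {p}.
{p} --x--> {p}  [seen]
{p} --y--> {p, r}  [new]
{p, r} --x--> {p, q}  [new]
{p, r} --y--> {p, q, r}  [new]
{p, q} --x--> {p, q, r}  [seen]
{p, q} --y--> {p, r}  [seen]
{p, q, r} --x--> {p, q, r}  [seen]
{p, q, r} --y--> {p, q, r}  [seen]
Reachable DFA states: {p}, {p, r}, {p, q}, {p, q, r}.
Accepting DFA states (contain an NFA accepting state): {p}, {p, r}, {p, q}, {p, q, r}.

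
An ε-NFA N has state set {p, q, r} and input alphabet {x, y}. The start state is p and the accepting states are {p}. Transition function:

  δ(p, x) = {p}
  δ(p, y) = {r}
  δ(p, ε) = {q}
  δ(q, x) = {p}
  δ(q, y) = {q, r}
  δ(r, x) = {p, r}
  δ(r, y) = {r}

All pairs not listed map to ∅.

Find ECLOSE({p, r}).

Begin with {p, r}.
p →ε {q}; add q.
ε-closure = {p, q, r}.

{p, q, r}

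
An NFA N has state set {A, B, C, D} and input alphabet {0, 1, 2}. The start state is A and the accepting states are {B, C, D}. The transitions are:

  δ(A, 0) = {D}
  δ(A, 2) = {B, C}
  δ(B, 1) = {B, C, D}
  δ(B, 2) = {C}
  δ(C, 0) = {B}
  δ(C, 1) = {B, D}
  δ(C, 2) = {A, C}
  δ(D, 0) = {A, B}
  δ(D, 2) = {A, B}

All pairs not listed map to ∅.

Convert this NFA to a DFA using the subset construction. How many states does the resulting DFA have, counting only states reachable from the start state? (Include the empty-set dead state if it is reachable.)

Start state of the DFA: {A}.
{A} --0--> {D}  [new]
{A} --1--> ∅  [new]
{A} --2--> {B, C}  [new]
{D} --0--> {A, B}  [new]
{D} --1--> ∅  [seen]
{D} --2--> {A, B}  [seen]
∅ --0--> ∅  [seen]
∅ --1--> ∅  [seen]
∅ --2--> ∅  [seen]
{B, C} --0--> {B}  [new]
{B, C} --1--> {B, C, D}  [new]
{B, C} --2--> {A, C}  [new]
{A, B} --0--> {D}  [seen]
{A, B} --1--> {B, C, D}  [seen]
{A, B} --2--> {B, C}  [seen]
{B} --0--> ∅  [seen]
{B} --1--> {B, C, D}  [seen]
{B} --2--> {C}  [new]
{B, C, D} --0--> {A, B}  [seen]
{B, C, D} --1--> {B, C, D}  [seen]
{B, C, D} --2--> {A, B, C}  [new]
{A, C} --0--> {B, D}  [new]
{A, C} --1--> {B, D}  [seen]
{A, C} --2--> {A, B, C}  [seen]
{C} --0--> {B}  [seen]
{C} --1--> {B, D}  [seen]
{C} --2--> {A, C}  [seen]
{A, B, C} --0--> {B, D}  [seen]
{A, B, C} --1--> {B, C, D}  [seen]
{A, B, C} --2--> {A, B, C}  [seen]
{B, D} --0--> {A, B}  [seen]
{B, D} --1--> {B, C, D}  [seen]
{B, D} --2--> {A, B, C}  [seen]
Reachable DFA states: {A}, {D}, ∅, {B, C}, {A, B}, {B}, {B, C, D}, {A, C}, {C}, {A, B, C}, {B, D}.

11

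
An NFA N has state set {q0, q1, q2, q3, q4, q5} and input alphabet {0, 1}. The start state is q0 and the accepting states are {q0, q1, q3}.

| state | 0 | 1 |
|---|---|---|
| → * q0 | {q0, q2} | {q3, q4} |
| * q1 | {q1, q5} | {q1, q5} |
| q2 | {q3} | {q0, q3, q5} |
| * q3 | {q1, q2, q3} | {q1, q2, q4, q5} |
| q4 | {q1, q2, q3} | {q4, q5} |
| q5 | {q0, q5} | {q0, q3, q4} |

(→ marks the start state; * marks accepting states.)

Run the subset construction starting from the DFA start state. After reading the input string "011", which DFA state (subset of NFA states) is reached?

{q0, q1, q2, q3, q4, q5}

Start: {q0}.
δ(q0,0) = {q0, q2}.
Union: {q0, q2}.
After 0: {q0, q2}.
δ(q0,1) = {q3, q4}; δ(q2,1) = {q0, q3, q5}.
Union: {q0, q3, q4, q5}.
After 1: {q0, q3, q4, q5}.
δ(q0,1) = {q3, q4}; δ(q3,1) = {q1, q2, q4, q5}; δ(q4,1) = {q4, q5}; δ(q5,1) = {q0, q3, q4}.
Union: {q0, q1, q2, q3, q4, q5}.
After 1: {q0, q1, q2, q3, q4, q5}.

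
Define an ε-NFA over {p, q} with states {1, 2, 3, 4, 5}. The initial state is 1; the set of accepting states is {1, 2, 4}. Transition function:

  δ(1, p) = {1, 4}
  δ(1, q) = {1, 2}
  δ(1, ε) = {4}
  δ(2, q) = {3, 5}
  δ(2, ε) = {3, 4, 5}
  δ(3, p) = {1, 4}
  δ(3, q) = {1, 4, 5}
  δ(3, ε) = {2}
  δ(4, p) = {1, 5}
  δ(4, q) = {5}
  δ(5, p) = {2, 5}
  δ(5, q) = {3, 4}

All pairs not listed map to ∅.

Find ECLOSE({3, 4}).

{2, 3, 4, 5}

Begin with {3, 4}.
3 →ε {2}; add 2.
2 →ε {3, 4, 5}; add 5.
ε-closure = {2, 3, 4, 5}.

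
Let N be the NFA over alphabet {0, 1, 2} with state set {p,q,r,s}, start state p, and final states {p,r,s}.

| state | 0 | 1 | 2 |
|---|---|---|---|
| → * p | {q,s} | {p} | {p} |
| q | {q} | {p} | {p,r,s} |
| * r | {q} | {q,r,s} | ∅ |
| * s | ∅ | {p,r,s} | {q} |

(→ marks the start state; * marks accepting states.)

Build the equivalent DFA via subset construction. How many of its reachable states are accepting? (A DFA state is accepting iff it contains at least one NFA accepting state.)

5

Start state of the DFA: {p}.
{p} --0--> {q,s}  [new]
{p} --1--> {p}  [seen]
{p} --2--> {p}  [seen]
{q,s} --0--> {q}  [new]
{q,s} --1--> {p,r,s}  [new]
{q,s} --2--> {p,q,r,s}  [new]
{q} --0--> {q}  [seen]
{q} --1--> {p}  [seen]
{q} --2--> {p,r,s}  [seen]
{p,r,s} --0--> {q,s}  [seen]
{p,r,s} --1--> {p,q,r,s}  [seen]
{p,r,s} --2--> {p,q}  [new]
{p,q,r,s} --0--> {q,s}  [seen]
{p,q,r,s} --1--> {p,q,r,s}  [seen]
{p,q,r,s} --2--> {p,q,r,s}  [seen]
{p,q} --0--> {q,s}  [seen]
{p,q} --1--> {p}  [seen]
{p,q} --2--> {p,r,s}  [seen]
Reachable DFA states: {p}, {q,s}, {q}, {p,r,s}, {p,q,r,s}, {p,q}.
Accepting DFA states (contain an NFA accepting state): {p}, {q,s}, {p,r,s}, {p,q,r,s}, {p,q}.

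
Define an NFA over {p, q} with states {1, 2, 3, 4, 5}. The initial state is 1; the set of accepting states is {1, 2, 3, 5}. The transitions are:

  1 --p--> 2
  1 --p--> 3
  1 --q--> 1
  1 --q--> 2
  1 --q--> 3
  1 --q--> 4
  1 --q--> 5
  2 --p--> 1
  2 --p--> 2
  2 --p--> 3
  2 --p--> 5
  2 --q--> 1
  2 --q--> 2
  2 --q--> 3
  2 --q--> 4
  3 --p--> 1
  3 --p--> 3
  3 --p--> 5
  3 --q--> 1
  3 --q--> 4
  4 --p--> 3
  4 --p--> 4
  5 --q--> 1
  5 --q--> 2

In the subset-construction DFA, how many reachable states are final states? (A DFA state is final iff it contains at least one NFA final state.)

Start state of the DFA: {1}.
{1} --p--> {2, 3}  [new]
{1} --q--> {1, 2, 3, 4, 5}  [new]
{2, 3} --p--> {1, 2, 3, 5}  [new]
{2, 3} --q--> {1, 2, 3, 4}  [new]
{1, 2, 3, 4, 5} --p--> {1, 2, 3, 4, 5}  [seen]
{1, 2, 3, 4, 5} --q--> {1, 2, 3, 4, 5}  [seen]
{1, 2, 3, 5} --p--> {1, 2, 3, 5}  [seen]
{1, 2, 3, 5} --q--> {1, 2, 3, 4, 5}  [seen]
{1, 2, 3, 4} --p--> {1, 2, 3, 4, 5}  [seen]
{1, 2, 3, 4} --q--> {1, 2, 3, 4, 5}  [seen]
Reachable DFA states: {1}, {2, 3}, {1, 2, 3, 4, 5}, {1, 2, 3, 5}, {1, 2, 3, 4}.
Accepting DFA states (contain an NFA accepting state): {1}, {2, 3}, {1, 2, 3, 4, 5}, {1, 2, 3, 5}, {1, 2, 3, 4}.

5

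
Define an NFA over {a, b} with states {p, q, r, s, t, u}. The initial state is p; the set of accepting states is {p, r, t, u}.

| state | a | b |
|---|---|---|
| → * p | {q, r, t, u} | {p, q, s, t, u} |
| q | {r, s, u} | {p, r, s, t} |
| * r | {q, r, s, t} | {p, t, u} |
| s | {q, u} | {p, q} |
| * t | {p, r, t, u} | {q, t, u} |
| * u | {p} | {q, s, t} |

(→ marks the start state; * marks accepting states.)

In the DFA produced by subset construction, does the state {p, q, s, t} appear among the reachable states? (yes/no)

Start state of the DFA: {p}.
{p} --a--> {q, r, t, u}  [new]
{p} --b--> {p, q, s, t, u}  [new]
{q, r, t, u} --a--> {p, q, r, s, t, u}  [new]
{q, r, t, u} --b--> {p, q, r, s, t, u}  [seen]
{p, q, s, t, u} --a--> {p, q, r, s, t, u}  [seen]
{p, q, s, t, u} --b--> {p, q, r, s, t, u}  [seen]
{p, q, r, s, t, u} --a--> {p, q, r, s, t, u}  [seen]
{p, q, r, s, t, u} --b--> {p, q, r, s, t, u}  [seen]
Reachable DFA states: {p}, {q, r, t, u}, {p, q, s, t, u}, {p, q, r, s, t, u}.
{p, q, s, t} is not among them.

no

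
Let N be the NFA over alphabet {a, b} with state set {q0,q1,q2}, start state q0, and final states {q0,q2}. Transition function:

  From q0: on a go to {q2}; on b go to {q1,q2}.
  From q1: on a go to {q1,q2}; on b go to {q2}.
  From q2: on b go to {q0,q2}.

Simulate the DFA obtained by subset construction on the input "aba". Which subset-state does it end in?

{q2}

Start: {q0}.
δ(q0,a) = {q2}.
Union: {q2}.
After a: {q2}.
δ(q2,b) = {q0,q2}.
Union: {q0,q2}.
After b: {q0,q2}.
δ(q0,a) = {q2}; δ(q2,a) = ∅.
Union: {q2}.
After a: {q2}.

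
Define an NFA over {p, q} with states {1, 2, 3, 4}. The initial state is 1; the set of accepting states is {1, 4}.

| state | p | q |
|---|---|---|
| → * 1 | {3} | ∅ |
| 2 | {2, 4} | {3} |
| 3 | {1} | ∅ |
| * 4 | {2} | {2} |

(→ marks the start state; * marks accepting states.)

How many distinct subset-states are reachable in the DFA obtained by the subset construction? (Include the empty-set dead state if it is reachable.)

3

Start state of the DFA: {1}.
{1} --p--> {3}  [new]
{1} --q--> ∅  [new]
{3} --p--> {1}  [seen]
{3} --q--> ∅  [seen]
∅ --p--> ∅  [seen]
∅ --q--> ∅  [seen]
Reachable DFA states: {1}, {3}, ∅.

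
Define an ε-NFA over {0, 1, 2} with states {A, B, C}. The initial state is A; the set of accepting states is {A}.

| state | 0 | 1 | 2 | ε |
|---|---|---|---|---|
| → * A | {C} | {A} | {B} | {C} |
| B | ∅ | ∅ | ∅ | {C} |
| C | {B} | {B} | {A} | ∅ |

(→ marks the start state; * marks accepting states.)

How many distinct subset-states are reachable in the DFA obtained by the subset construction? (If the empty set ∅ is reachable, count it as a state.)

3

Start state of the DFA: {A, C} (ε-closure of the NFA start).
{A, C} --0--> {B, C}  [new]
{A, C} --1--> {A, B, C}  [new]
{A, C} --2--> {A, B, C}  [seen]
{B, C} --0--> {B, C}  [seen]
{B, C} --1--> {B, C}  [seen]
{B, C} --2--> {A, C}  [seen]
{A, B, C} --0--> {B, C}  [seen]
{A, B, C} --1--> {A, B, C}  [seen]
{A, B, C} --2--> {A, B, C}  [seen]
Reachable DFA states: {A, C}, {B, C}, {A, B, C}.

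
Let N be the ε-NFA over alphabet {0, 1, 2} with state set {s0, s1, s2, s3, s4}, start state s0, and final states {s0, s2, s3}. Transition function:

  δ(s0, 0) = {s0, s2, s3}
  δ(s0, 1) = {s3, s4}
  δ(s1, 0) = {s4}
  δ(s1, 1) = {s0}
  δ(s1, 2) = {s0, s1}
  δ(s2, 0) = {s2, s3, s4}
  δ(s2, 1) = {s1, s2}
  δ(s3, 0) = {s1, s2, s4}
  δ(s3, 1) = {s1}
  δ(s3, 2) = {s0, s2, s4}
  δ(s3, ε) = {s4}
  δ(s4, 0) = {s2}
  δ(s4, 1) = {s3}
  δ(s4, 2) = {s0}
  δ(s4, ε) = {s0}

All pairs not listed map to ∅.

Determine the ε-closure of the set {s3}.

Begin with {s3}.
s3 →ε {s4}; add s4.
s4 →ε {s0}; add s0.
ε-closure = {s0, s3, s4}.

{s0, s3, s4}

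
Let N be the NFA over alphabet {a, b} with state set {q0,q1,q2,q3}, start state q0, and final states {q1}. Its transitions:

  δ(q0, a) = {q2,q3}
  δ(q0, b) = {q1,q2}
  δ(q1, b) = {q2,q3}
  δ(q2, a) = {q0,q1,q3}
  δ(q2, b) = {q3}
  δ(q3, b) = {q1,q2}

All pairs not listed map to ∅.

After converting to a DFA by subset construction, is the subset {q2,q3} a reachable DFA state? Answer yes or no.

Start state of the DFA: {q0}.
{q0} --a--> {q2,q3}  [new]
{q0} --b--> {q1,q2}  [new]
{q2,q3} --a--> {q0,q1,q3}  [new]
{q2,q3} --b--> {q1,q2,q3}  [new]
{q1,q2} --a--> {q0,q1,q3}  [seen]
{q1,q2} --b--> {q2,q3}  [seen]
{q0,q1,q3} --a--> {q2,q3}  [seen]
{q0,q1,q3} --b--> {q1,q2,q3}  [seen]
{q1,q2,q3} --a--> {q0,q1,q3}  [seen]
{q1,q2,q3} --b--> {q1,q2,q3}  [seen]
Reachable DFA states: {q0}, {q2,q3}, {q1,q2}, {q0,q1,q3}, {q1,q2,q3}.
{q2,q3} is among them.

yes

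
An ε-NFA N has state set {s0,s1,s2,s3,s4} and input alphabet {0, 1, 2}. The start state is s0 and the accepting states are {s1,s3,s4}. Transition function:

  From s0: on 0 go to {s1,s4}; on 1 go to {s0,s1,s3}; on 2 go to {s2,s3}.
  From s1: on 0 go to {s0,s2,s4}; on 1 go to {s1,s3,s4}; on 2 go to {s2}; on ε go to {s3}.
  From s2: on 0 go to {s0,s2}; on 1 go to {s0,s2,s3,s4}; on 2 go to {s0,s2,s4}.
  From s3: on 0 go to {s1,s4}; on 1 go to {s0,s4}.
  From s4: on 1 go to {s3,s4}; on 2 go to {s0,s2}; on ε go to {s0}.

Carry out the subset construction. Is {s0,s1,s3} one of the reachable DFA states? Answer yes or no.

Start state of the DFA: {s0} (ε-closure of the NFA start).
{s0} --0--> {s0,s1,s3,s4}  [new]
{s0} --1--> {s0,s1,s3}  [new]
{s0} --2--> {s2,s3}  [new]
{s0,s1,s3,s4} --0--> {s0,s1,s2,s3,s4}  [new]
{s0,s1,s3,s4} --1--> {s0,s1,s3,s4}  [seen]
{s0,s1,s3,s4} --2--> {s0,s2,s3}  [new]
{s0,s1,s3} --0--> {s0,s1,s2,s3,s4}  [seen]
{s0,s1,s3} --1--> {s0,s1,s3,s4}  [seen]
{s0,s1,s3} --2--> {s2,s3}  [seen]
{s2,s3} --0--> {s0,s1,s2,s3,s4}  [seen]
{s2,s3} --1--> {s0,s2,s3,s4}  [new]
{s2,s3} --2--> {s0,s2,s4}  [new]
{s0,s1,s2,s3,s4} --0--> {s0,s1,s2,s3,s4}  [seen]
{s0,s1,s2,s3,s4} --1--> {s0,s1,s2,s3,s4}  [seen]
{s0,s1,s2,s3,s4} --2--> {s0,s2,s3,s4}  [seen]
{s0,s2,s3} --0--> {s0,s1,s2,s3,s4}  [seen]
{s0,s2,s3} --1--> {s0,s1,s2,s3,s4}  [seen]
{s0,s2,s3} --2--> {s0,s2,s3,s4}  [seen]
{s0,s2,s3,s4} --0--> {s0,s1,s2,s3,s4}  [seen]
{s0,s2,s3,s4} --1--> {s0,s1,s2,s3,s4}  [seen]
{s0,s2,s3,s4} --2--> {s0,s2,s3,s4}  [seen]
{s0,s2,s4} --0--> {s0,s1,s2,s3,s4}  [seen]
{s0,s2,s4} --1--> {s0,s1,s2,s3,s4}  [seen]
{s0,s2,s4} --2--> {s0,s2,s3,s4}  [seen]
Reachable DFA states: {s0}, {s0,s1,s3,s4}, {s0,s1,s3}, {s2,s3}, {s0,s1,s2,s3,s4}, {s0,s2,s3}, {s0,s2,s3,s4}, {s0,s2,s4}.
{s0,s1,s3} is among them.

yes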